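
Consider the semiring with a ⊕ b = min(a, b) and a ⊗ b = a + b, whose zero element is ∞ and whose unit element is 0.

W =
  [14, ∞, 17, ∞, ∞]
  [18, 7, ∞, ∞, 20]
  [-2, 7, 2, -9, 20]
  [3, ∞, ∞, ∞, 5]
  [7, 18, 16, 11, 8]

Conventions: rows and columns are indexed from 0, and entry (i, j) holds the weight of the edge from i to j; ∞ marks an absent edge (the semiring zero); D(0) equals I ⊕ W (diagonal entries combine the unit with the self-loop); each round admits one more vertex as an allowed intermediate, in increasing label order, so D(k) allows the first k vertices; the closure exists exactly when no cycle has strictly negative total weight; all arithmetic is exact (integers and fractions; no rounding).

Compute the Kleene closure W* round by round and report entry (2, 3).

D(0):
  [0, ∞, 17, ∞, ∞]
  [18, 0, ∞, ∞, 20]
  [-2, 7, 0, -9, 20]
  [3, ∞, ∞, 0, 5]
  [7, 18, 16, 11, 0]
D(1):
  [0, ∞, 17, ∞, ∞]
  [18, 0, 35, ∞, 20]
  [-2, 7, 0, -9, 20]
  [3, ∞, 20, 0, 5]
  [7, 18, 16, 11, 0]
D(2):
  [0, ∞, 17, ∞, ∞]
  [18, 0, 35, ∞, 20]
  [-2, 7, 0, -9, 20]
  [3, ∞, 20, 0, 5]
  [7, 18, 16, 11, 0]
D(3):
  [0, 24, 17, 8, 37]
  [18, 0, 35, 26, 20]
  [-2, 7, 0, -9, 20]
  [3, 27, 20, 0, 5]
  [7, 18, 16, 7, 0]
D(4):
  [0, 24, 17, 8, 13]
  [18, 0, 35, 26, 20]
  [-6, 7, 0, -9, -4]
  [3, 27, 20, 0, 5]
  [7, 18, 16, 7, 0]
D(5):
  [0, 24, 17, 8, 13]
  [18, 0, 35, 26, 20]
  [-6, 7, 0, -9, -4]
  [3, 23, 20, 0, 5]
  [7, 18, 16, 7, 0]
Answer: W*[2][3] = -9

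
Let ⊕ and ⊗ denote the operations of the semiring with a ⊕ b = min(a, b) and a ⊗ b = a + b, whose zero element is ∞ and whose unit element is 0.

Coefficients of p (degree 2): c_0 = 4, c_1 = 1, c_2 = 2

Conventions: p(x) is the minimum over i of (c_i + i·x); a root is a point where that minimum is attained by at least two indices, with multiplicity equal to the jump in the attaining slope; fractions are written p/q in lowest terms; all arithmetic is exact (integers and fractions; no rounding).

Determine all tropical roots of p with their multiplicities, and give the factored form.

hull edge (i=0, c=4) to (i=1, c=1): slope -3, span 1
hull edge (i=1, c=1) to (i=2, c=2): slope 1, span 1
Factored form: p(x) = 2 ⊗ (x ⊕ (-1)) ⊗ (x ⊕ 3)
Answer: roots = -1 (mult 1), 3 (mult 1)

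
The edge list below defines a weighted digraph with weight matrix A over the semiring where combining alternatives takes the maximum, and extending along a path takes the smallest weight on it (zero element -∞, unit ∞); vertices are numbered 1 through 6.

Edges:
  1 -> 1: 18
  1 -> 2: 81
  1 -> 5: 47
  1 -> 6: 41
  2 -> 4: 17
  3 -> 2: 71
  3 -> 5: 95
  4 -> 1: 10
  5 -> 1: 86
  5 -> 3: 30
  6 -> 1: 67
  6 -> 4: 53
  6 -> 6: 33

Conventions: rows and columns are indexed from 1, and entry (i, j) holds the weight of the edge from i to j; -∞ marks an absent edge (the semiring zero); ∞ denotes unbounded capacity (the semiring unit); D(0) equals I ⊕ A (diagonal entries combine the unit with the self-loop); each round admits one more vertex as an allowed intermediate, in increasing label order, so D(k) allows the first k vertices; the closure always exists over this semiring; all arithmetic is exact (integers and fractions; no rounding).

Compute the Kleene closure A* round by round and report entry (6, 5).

D(0):
  [∞, 81, -∞, -∞, 47, 41]
  [-∞, ∞, -∞, 17, -∞, -∞]
  [-∞, 71, ∞, -∞, 95, -∞]
  [10, -∞, -∞, ∞, -∞, -∞]
  [86, -∞, 30, -∞, ∞, -∞]
  [67, -∞, -∞, 53, -∞, ∞]
D(1):
  [∞, 81, -∞, -∞, 47, 41]
  [-∞, ∞, -∞, 17, -∞, -∞]
  [-∞, 71, ∞, -∞, 95, -∞]
  [10, 10, -∞, ∞, 10, 10]
  [86, 81, 30, -∞, ∞, 41]
  [67, 67, -∞, 53, 47, ∞]
D(2):
  [∞, 81, -∞, 17, 47, 41]
  [-∞, ∞, -∞, 17, -∞, -∞]
  [-∞, 71, ∞, 17, 95, -∞]
  [10, 10, -∞, ∞, 10, 10]
  [86, 81, 30, 17, ∞, 41]
  [67, 67, -∞, 53, 47, ∞]
D(3):
  [∞, 81, -∞, 17, 47, 41]
  [-∞, ∞, -∞, 17, -∞, -∞]
  [-∞, 71, ∞, 17, 95, -∞]
  [10, 10, -∞, ∞, 10, 10]
  [86, 81, 30, 17, ∞, 41]
  [67, 67, -∞, 53, 47, ∞]
D(4):
  [∞, 81, -∞, 17, 47, 41]
  [10, ∞, -∞, 17, 10, 10]
  [10, 71, ∞, 17, 95, 10]
  [10, 10, -∞, ∞, 10, 10]
  [86, 81, 30, 17, ∞, 41]
  [67, 67, -∞, 53, 47, ∞]
D(5):
  [∞, 81, 30, 17, 47, 41]
  [10, ∞, 10, 17, 10, 10]
  [86, 81, ∞, 17, 95, 41]
  [10, 10, 10, ∞, 10, 10]
  [86, 81, 30, 17, ∞, 41]
  [67, 67, 30, 53, 47, ∞]
D(6):
  [∞, 81, 30, 41, 47, 41]
  [10, ∞, 10, 17, 10, 10]
  [86, 81, ∞, 41, 95, 41]
  [10, 10, 10, ∞, 10, 10]
  [86, 81, 30, 41, ∞, 41]
  [67, 67, 30, 53, 47, ∞]
Answer: A*[6][5] = 47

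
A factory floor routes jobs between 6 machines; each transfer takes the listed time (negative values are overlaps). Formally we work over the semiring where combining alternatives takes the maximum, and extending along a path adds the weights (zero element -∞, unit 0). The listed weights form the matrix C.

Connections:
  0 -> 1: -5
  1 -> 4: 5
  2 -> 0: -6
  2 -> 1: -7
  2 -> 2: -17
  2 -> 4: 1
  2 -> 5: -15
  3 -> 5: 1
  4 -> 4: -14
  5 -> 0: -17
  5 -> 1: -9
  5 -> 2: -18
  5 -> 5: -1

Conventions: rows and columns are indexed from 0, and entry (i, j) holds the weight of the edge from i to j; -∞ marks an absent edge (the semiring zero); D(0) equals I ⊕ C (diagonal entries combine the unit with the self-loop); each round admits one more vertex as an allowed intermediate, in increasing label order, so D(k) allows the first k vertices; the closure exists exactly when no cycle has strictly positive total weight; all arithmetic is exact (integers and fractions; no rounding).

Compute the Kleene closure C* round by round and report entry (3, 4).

D(0):
  [0, -5, -∞, -∞, -∞, -∞]
  [-∞, 0, -∞, -∞, 5, -∞]
  [-6, -7, 0, -∞, 1, -15]
  [-∞, -∞, -∞, 0, -∞, 1]
  [-∞, -∞, -∞, -∞, 0, -∞]
  [-17, -9, -18, -∞, -∞, 0]
D(1):
  [0, -5, -∞, -∞, -∞, -∞]
  [-∞, 0, -∞, -∞, 5, -∞]
  [-6, -7, 0, -∞, 1, -15]
  [-∞, -∞, -∞, 0, -∞, 1]
  [-∞, -∞, -∞, -∞, 0, -∞]
  [-17, -9, -18, -∞, -∞, 0]
D(2):
  [0, -5, -∞, -∞, 0, -∞]
  [-∞, 0, -∞, -∞, 5, -∞]
  [-6, -7, 0, -∞, 1, -15]
  [-∞, -∞, -∞, 0, -∞, 1]
  [-∞, -∞, -∞, -∞, 0, -∞]
  [-17, -9, -18, -∞, -4, 0]
D(3):
  [0, -5, -∞, -∞, 0, -∞]
  [-∞, 0, -∞, -∞, 5, -∞]
  [-6, -7, 0, -∞, 1, -15]
  [-∞, -∞, -∞, 0, -∞, 1]
  [-∞, -∞, -∞, -∞, 0, -∞]
  [-17, -9, -18, -∞, -4, 0]
D(4):
  [0, -5, -∞, -∞, 0, -∞]
  [-∞, 0, -∞, -∞, 5, -∞]
  [-6, -7, 0, -∞, 1, -15]
  [-∞, -∞, -∞, 0, -∞, 1]
  [-∞, -∞, -∞, -∞, 0, -∞]
  [-17, -9, -18, -∞, -4, 0]
D(5):
  [0, -5, -∞, -∞, 0, -∞]
  [-∞, 0, -∞, -∞, 5, -∞]
  [-6, -7, 0, -∞, 1, -15]
  [-∞, -∞, -∞, 0, -∞, 1]
  [-∞, -∞, -∞, -∞, 0, -∞]
  [-17, -9, -18, -∞, -4, 0]
D(6):
  [0, -5, -∞, -∞, 0, -∞]
  [-∞, 0, -∞, -∞, 5, -∞]
  [-6, -7, 0, -∞, 1, -15]
  [-16, -8, -17, 0, -3, 1]
  [-∞, -∞, -∞, -∞, 0, -∞]
  [-17, -9, -18, -∞, -4, 0]
Answer: C*[3][4] = -3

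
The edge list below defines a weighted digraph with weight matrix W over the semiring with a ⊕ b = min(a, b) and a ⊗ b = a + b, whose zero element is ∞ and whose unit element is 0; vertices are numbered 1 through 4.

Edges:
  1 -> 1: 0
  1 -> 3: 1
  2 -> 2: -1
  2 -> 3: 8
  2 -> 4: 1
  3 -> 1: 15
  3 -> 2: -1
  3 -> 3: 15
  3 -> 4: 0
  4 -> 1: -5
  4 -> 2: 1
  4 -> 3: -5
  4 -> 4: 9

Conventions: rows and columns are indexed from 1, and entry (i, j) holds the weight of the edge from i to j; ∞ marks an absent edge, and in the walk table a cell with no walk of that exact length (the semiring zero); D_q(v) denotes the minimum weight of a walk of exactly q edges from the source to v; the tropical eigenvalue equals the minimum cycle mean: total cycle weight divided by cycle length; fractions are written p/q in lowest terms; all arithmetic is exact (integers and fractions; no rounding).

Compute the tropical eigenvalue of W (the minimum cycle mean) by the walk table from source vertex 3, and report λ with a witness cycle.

q=0: [∞, ∞, 0, ∞]
q=1: [15, -1, 15, 0]
q=2: [-5, -2, -5, 0]
q=3: [-5, -6, -5, -5]
q=4: [-10, -7, -10, -5]
Optimal cycle mean attained by: cycle 3->4->3, total 0 + (-5), length 2.
Answer: λ = -5/2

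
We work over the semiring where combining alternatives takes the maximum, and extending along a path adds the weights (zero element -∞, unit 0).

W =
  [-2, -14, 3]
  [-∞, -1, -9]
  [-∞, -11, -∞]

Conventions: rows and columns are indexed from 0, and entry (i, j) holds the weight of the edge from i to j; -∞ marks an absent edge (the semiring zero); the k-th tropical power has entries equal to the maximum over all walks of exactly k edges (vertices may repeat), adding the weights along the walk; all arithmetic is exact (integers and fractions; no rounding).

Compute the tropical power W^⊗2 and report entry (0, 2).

W^⊗2:
  [-4, -8, 1]
  [-∞, -2, -10]
  [-∞, -12, -20]
Key observation: the optimum is the walk 0->0->2, with weight (-2) + 3 = 1.
Optimal value attained by: walk 0->0->2.
Answer: (W^⊗2)[0][2] = 1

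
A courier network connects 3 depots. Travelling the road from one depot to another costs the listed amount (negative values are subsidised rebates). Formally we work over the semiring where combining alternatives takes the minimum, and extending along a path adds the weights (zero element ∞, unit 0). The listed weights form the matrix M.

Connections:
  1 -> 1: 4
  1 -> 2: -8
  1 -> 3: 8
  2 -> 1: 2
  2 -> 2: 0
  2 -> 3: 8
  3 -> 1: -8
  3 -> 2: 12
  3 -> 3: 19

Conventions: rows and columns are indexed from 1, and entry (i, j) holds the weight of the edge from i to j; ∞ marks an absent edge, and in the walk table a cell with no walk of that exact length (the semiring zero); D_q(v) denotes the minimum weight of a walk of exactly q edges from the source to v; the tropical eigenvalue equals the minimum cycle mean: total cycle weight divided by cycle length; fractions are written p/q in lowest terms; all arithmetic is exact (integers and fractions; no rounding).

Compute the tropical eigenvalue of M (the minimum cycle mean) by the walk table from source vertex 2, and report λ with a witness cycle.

q=0: [∞, 0, ∞]
q=1: [2, 0, 8]
q=2: [0, -6, 8]
q=3: [-4, -8, 2]
Optimal cycle mean attained by: cycle 1->2->1, total (-8) + 2, length 2.
Answer: λ = -3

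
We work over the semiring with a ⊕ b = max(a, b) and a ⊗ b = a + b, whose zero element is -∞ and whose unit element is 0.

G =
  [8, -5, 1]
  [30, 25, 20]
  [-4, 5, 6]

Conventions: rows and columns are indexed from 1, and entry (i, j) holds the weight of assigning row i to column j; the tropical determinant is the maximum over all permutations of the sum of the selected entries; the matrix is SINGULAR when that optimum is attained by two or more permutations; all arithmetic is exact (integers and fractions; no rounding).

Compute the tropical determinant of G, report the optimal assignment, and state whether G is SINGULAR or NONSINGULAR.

σ = (1, 2, 3): 8 + 25 + 6 = 39
σ = (1, 3, 2): 8 + 20 + 5 = 33
σ = (2, 1, 3): (-5) + 30 + 6 = 31
σ = (2, 3, 1): (-5) + 20 + (-4) = 11
σ = (3, 1, 2): 1 + 30 + 5 = 36
σ = (3, 2, 1): 1 + 25 + (-4) = 22
Optimal value attained by: σ = (1, 2, 3).
Answer: det⊕(G) = 39; verdict: NONSINGULAR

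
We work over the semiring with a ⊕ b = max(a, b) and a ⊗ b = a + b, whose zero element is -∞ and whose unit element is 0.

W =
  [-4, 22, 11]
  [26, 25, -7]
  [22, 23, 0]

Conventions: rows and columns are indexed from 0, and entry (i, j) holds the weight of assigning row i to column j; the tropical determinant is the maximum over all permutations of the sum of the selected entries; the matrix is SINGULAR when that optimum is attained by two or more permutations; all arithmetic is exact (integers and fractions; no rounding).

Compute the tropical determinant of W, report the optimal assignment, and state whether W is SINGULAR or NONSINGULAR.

σ = (0, 1, 2): (-4) + 25 + 0 = 21
σ = (0, 2, 1): (-4) + (-7) + 23 = 12
σ = (1, 0, 2): 22 + 26 + 0 = 48
σ = (1, 2, 0): 22 + (-7) + 22 = 37
σ = (2, 0, 1): 11 + 26 + 23 = 60
σ = (2, 1, 0): 11 + 25 + 22 = 58
Optimal value attained by: σ = (2, 0, 1).
Answer: det⊕(W) = 60; verdict: NONSINGULAR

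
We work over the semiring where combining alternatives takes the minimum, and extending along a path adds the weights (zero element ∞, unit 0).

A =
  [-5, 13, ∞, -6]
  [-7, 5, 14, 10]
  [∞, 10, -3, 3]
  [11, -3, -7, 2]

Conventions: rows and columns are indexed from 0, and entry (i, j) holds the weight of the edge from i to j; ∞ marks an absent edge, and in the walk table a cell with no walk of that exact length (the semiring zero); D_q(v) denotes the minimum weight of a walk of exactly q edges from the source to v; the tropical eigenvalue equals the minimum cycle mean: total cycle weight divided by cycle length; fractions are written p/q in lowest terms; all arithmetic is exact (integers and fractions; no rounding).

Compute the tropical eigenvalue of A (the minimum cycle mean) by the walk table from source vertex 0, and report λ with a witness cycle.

q=0: [0, ∞, ∞, ∞]
q=1: [-5, 13, ∞, -6]
q=2: [-10, -9, -13, -11]
q=3: [-16, -14, -18, -16]
q=4: [-21, -19, -23, -22]
Optimal cycle mean attained by: cycle 0->3->1->0, total (-6) + (-3) + (-7), length 3.
Answer: λ = -16/3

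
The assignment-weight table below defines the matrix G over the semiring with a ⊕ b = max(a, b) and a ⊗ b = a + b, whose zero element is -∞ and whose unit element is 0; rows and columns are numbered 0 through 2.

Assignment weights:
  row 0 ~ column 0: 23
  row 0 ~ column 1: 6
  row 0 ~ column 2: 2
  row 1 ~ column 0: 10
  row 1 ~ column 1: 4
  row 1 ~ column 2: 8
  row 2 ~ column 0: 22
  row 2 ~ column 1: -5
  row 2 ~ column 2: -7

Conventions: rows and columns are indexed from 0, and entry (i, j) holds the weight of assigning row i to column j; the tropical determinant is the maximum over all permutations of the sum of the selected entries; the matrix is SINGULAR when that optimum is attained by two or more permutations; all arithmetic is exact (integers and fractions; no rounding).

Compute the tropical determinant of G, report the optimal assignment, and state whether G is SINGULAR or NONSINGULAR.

σ = (0, 1, 2): 23 + 4 + (-7) = 20
σ = (0, 2, 1): 23 + 8 + (-5) = 26
σ = (1, 0, 2): 6 + 10 + (-7) = 9
σ = (1, 2, 0): 6 + 8 + 22 = 36
σ = (2, 0, 1): 2 + 10 + (-5) = 7
σ = (2, 1, 0): 2 + 4 + 22 = 28
Optimal value attained by: σ = (1, 2, 0).
Answer: det⊕(G) = 36; verdict: NONSINGULAR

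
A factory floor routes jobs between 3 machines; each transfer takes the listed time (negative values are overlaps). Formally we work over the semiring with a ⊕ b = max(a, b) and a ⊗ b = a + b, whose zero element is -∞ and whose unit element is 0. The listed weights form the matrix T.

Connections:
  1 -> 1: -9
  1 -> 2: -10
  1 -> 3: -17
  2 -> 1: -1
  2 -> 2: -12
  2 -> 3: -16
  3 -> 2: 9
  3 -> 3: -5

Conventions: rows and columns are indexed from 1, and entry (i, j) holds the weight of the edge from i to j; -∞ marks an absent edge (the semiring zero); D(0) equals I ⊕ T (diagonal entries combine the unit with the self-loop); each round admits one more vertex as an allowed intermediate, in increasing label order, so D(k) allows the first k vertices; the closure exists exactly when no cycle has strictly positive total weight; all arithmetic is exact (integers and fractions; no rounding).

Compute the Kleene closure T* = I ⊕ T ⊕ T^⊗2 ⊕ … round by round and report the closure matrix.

D(0):
  [0, -10, -17]
  [-1, 0, -16]
  [-∞, 9, 0]
D(1):
  [0, -10, -17]
  [-1, 0, -16]
  [-∞, 9, 0]
D(2):
  [0, -10, -17]
  [-1, 0, -16]
  [8, 9, 0]
D(3):
  [0, -8, -17]
  [-1, 0, -16]
  [8, 9, 0]
Answer: T* = [[0, -8, -17], [-1, 0, -16], [8, 9, 0]]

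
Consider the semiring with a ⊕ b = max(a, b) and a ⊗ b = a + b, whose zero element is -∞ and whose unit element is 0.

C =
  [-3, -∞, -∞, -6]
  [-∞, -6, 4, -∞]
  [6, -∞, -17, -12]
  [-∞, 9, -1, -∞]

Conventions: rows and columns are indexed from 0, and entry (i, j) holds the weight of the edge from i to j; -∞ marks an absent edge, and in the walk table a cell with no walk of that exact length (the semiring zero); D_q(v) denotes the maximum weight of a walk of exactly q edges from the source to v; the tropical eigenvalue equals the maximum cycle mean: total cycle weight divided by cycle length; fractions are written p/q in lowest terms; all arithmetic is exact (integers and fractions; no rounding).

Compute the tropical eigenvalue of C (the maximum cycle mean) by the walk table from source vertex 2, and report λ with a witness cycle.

q=0: [-∞, -∞, 0, -∞]
q=1: [6, -∞, -17, -12]
q=2: [3, -3, -13, 0]
q=3: [0, 9, 1, -3]
q=4: [7, 6, 13, -6]
Optimal cycle mean attained by: cycle 0->3->1->2->0, total (-6) + 9 + 4 + 6, length 4.
Answer: λ = 13/4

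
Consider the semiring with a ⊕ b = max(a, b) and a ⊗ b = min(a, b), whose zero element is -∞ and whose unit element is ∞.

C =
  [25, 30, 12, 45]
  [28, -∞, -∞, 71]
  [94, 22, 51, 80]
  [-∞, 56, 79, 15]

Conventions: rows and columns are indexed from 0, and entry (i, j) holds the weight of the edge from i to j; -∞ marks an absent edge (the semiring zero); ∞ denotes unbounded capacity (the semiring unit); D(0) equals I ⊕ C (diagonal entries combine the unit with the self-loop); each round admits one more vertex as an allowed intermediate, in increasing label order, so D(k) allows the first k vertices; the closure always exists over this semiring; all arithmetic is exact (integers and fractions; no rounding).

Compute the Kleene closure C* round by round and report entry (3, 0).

D(0):
  [∞, 30, 12, 45]
  [28, ∞, -∞, 71]
  [94, 22, ∞, 80]
  [-∞, 56, 79, ∞]
D(1):
  [∞, 30, 12, 45]
  [28, ∞, 12, 71]
  [94, 30, ∞, 80]
  [-∞, 56, 79, ∞]
D(2):
  [∞, 30, 12, 45]
  [28, ∞, 12, 71]
  [94, 30, ∞, 80]
  [28, 56, 79, ∞]
D(3):
  [∞, 30, 12, 45]
  [28, ∞, 12, 71]
  [94, 30, ∞, 80]
  [79, 56, 79, ∞]
D(4):
  [∞, 45, 45, 45]
  [71, ∞, 71, 71]
  [94, 56, ∞, 80]
  [79, 56, 79, ∞]
Answer: C*[3][0] = 79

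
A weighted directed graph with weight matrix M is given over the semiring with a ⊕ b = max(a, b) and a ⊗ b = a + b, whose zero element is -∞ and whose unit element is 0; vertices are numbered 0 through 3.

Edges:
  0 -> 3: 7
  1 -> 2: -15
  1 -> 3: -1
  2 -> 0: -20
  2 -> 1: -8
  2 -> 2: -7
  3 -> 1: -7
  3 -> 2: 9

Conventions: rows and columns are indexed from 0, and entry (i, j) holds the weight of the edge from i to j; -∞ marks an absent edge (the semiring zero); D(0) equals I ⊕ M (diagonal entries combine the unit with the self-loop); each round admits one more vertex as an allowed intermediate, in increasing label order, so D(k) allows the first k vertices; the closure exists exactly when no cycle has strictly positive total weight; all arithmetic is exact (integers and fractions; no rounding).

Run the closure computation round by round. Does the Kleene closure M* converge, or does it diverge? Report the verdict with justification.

D(0):
  [0, -∞, -∞, 7]
  [-∞, 0, -15, -1]
  [-20, -8, 0, -∞]
  [-∞, -7, 9, 0]
D(1):
  [0, -∞, -∞, 7]
  [-∞, 0, -15, -1]
  [-20, -8, 0, -13]
  [-∞, -7, 9, 0]
D(2):
  [0, -∞, -∞, 7]
  [-∞, 0, -15, -1]
  [-20, -8, 0, -9]
  [-∞, -7, 9, 0]
D(3):
  [0, -∞, -∞, 7]
  [-35, 0, -15, -1]
  [-20, -8, 0, -9]
  [-11, 1, 9, 0]
D(4):
  [0, 8, 16, 7]
  [-12, 0, 8, -1]
  [-20, -8, 0, -9]
  [-11, 1, 9, 0]
Key observation: every diagonal entry stays at the unit through all rounds, so no improving cycle exists.
Answer: CONVERGES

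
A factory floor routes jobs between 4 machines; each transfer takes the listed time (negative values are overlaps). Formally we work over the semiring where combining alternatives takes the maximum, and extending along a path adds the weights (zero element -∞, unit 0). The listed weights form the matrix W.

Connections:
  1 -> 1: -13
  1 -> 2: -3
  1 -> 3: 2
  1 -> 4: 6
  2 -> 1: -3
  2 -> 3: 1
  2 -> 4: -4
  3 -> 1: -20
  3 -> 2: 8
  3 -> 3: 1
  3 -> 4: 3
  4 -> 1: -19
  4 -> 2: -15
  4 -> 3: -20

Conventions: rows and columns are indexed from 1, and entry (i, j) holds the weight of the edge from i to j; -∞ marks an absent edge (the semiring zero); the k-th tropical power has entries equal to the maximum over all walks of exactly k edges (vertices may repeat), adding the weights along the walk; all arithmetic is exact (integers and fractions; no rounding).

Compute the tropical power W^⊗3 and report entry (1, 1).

W^⊗2:
  [-6, 10, 3, 5]
  [-16, 9, 2, 4]
  [5, 9, 9, 4]
  [-18, -12, -14, -13]
W^⊗3:
  [7, 11, 11, 6]
  [6, 10, 10, 5]
  [6, 17, 10, 12]
  [-15, -6, -11, -11]
Key observation: the optimum is the walk 1->3->2->1, with weight 2 + 8 + (-3) = 7.
Optimal value attained by: walk 1->3->2->1.
Answer: (W^⊗3)[1][1] = 7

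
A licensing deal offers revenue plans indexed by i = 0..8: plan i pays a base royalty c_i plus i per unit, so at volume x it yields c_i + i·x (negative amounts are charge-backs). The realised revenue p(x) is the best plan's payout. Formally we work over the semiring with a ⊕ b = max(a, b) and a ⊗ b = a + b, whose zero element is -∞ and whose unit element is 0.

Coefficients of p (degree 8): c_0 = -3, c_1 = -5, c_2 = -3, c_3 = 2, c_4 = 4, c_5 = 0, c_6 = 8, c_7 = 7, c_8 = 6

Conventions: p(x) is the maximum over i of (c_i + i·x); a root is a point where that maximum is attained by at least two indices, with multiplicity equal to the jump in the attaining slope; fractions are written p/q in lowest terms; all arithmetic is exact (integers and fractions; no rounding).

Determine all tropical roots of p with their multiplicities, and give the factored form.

hull edge (i=0, c=-3) to (i=6, c=8): slope 11/6, span 6
hull edge (i=6, c=8) to (i=8, c=6): slope -1, span 2
Factored form: p(x) = 6 ⊗ (x ⊕ (-11/6)) ⊗ (x ⊕ (-11/6)) ⊗ (x ⊕ (-11/6)) ⊗ (x ⊕ (-11/6)) ⊗ (x ⊕ (-11/6)) ⊗ (x ⊕ (-11/6)) ⊗ (x ⊕ 1) ⊗ (x ⊕ 1)
Answer: roots = -11/6 (mult 6), 1 (mult 2)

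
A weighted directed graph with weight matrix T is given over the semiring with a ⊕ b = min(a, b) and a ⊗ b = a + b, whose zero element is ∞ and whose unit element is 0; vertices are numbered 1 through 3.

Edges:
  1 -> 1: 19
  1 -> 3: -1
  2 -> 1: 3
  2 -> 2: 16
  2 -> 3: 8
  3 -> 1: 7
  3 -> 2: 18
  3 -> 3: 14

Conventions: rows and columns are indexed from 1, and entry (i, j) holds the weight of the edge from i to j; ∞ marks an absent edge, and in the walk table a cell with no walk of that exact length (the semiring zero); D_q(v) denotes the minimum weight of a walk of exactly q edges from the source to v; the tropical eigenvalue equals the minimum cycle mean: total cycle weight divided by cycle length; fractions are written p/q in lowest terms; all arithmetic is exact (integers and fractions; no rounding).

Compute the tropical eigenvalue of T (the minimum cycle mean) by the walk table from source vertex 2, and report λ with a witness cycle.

q=0: [∞, 0, ∞]
q=1: [3, 16, 8]
q=2: [15, 26, 2]
q=3: [9, 20, 14]
Optimal cycle mean attained by: cycle 1->3->1, total (-1) + 7, length 2.
Answer: λ = 3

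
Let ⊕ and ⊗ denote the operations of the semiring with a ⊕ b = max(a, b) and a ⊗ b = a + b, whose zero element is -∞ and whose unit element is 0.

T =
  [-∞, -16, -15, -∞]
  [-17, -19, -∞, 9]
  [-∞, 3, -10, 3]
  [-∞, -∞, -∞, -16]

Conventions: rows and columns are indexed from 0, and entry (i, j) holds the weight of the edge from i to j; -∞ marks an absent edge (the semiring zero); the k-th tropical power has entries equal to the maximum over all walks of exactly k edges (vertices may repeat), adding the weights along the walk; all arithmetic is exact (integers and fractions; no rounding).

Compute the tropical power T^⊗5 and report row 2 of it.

T^⊗2:
  [-33, -12, -25, -7]
  [-36, -33, -32, -7]
  [-14, -7, -20, 12]
  [-∞, -∞, -∞, -32]
T^⊗3:
  [-29, -22, -35, -3]
  [-50, -29, -42, -23]
  [-24, -17, -29, 2]
  [-∞, -∞, -∞, -48]
T^⊗4:
  [-39, -32, -44, -13]
  [-46, -39, -52, -20]
  [-34, -26, -39, -8]
  [-∞, -∞, -∞, -64]
T^⊗5:
  [-49, -41, -54, -23]
  [-56, -49, -61, -30]
  [-43, -36, -49, -17]
  [-∞, -∞, -∞, -80]
Answer: row 2 of T^⊗5 = [-43, -36, -49, -17]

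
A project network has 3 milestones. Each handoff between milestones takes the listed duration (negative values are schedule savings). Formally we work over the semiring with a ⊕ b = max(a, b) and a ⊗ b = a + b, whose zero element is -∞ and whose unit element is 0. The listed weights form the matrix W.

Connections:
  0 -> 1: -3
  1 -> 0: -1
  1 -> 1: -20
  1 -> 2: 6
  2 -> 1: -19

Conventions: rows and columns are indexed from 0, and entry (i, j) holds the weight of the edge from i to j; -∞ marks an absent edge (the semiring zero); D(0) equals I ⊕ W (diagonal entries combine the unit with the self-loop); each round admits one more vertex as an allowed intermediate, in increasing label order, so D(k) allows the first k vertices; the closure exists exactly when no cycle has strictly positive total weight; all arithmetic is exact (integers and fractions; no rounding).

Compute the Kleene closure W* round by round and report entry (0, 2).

D(0):
  [0, -3, -∞]
  [-1, 0, 6]
  [-∞, -19, 0]
D(1):
  [0, -3, -∞]
  [-1, 0, 6]
  [-∞, -19, 0]
D(2):
  [0, -3, 3]
  [-1, 0, 6]
  [-20, -19, 0]
D(3):
  [0, -3, 3]
  [-1, 0, 6]
  [-20, -19, 0]
Answer: W*[0][2] = 3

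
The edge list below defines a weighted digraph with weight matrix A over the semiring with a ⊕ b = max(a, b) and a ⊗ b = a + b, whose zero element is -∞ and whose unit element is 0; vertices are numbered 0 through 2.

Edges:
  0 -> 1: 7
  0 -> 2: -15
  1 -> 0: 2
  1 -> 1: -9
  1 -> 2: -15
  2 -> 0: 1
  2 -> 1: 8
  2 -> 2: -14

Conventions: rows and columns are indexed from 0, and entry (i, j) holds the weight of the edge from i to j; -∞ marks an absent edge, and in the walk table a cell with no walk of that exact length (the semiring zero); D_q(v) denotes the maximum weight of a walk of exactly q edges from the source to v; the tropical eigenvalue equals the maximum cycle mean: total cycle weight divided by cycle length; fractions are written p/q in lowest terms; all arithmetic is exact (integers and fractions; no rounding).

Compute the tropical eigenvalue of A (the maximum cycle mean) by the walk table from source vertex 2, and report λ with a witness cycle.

q=0: [-∞, -∞, 0]
q=1: [1, 8, -14]
q=2: [10, 8, -7]
q=3: [10, 17, -5]
Optimal cycle mean attained by: cycle 0->1->0, total 7 + 2, length 2.
Answer: λ = 9/2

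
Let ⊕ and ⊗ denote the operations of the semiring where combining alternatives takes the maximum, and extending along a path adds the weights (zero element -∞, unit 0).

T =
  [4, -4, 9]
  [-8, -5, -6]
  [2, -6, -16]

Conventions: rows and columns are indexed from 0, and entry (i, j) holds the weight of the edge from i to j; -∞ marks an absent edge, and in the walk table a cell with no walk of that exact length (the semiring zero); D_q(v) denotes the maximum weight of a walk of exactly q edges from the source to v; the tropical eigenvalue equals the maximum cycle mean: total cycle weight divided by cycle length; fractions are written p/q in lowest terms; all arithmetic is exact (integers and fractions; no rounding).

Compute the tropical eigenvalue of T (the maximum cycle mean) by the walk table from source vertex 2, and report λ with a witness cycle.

q=0: [-∞, -∞, 0]
q=1: [2, -6, -16]
q=2: [6, -2, 11]
q=3: [13, 5, 15]
Optimal cycle mean attained by: cycle 0->2->0, total 9 + 2, length 2.
Answer: λ = 11/2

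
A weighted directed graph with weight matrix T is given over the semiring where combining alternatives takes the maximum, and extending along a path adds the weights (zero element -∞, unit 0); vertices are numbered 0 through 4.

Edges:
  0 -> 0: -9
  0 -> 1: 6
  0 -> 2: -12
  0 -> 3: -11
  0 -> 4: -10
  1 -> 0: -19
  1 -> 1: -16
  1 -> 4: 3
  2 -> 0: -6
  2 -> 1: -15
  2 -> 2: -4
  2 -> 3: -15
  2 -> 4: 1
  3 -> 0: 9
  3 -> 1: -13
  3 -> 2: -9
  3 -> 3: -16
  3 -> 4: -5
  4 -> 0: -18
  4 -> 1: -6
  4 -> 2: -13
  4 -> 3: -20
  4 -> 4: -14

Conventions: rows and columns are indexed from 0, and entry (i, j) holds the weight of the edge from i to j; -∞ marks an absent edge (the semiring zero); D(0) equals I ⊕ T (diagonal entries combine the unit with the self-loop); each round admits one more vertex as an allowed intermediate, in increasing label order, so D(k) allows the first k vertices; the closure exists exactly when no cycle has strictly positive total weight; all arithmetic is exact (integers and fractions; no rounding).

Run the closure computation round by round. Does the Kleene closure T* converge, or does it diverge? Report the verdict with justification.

D(0):
  [0, 6, -12, -11, -10]
  [-19, 0, -∞, -∞, 3]
  [-6, -15, 0, -15, 1]
  [9, -13, -9, 0, -5]
  [-18, -6, -13, -20, 0]
D(1):
  [0, 6, -12, -11, -10]
  [-19, 0, -31, -30, 3]
  [-6, 0, 0, -15, 1]
  [9, 15, -3, 0, -1]
  [-18, -6, -13, -20, 0]
D(2):
  [0, 6, -12, -11, 9]
  [-19, 0, -31, -30, 3]
  [-6, 0, 0, -15, 3]
  [9, 15, -3, 0, 18]
  [-18, -6, -13, -20, 0]
D(3):
  [0, 6, -12, -11, 9]
  [-19, 0, -31, -30, 3]
  [-6, 0, 0, -15, 3]
  [9, 15, -3, 0, 18]
  [-18, -6, -13, -20, 0]
D(4):
  [0, 6, -12, -11, 9]
  [-19, 0, -31, -30, 3]
  [-6, 0, 0, -15, 3]
  [9, 15, -3, 0, 18]
  [-11, -5, -13, -20, 0]
D(5):
  [0, 6, -4, -11, 9]
  [-8, 0, -10, -17, 3]
  [-6, 0, 0, -15, 3]
  [9, 15, 5, 0, 18]
  [-11, -5, -13, -20, 0]
Key observation: every diagonal entry stays at the unit through all rounds, so no improving cycle exists.
Answer: CONVERGES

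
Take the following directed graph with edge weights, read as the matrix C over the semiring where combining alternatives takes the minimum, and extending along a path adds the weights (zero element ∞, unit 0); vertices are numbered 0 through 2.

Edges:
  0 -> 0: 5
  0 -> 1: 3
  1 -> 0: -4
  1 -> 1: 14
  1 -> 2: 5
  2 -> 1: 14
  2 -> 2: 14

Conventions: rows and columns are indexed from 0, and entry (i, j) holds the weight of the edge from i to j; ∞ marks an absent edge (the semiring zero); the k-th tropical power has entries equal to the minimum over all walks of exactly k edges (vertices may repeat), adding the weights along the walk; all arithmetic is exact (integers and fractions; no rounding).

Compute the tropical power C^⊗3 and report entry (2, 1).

C^⊗2:
  [-1, 8, 8]
  [1, -1, 19]
  [10, 28, 19]
C^⊗3:
  [4, 2, 13]
  [-5, 4, 4]
  [15, 13, 33]
Key observation: the optimum is the walk 2->1->0->1, with weight 14 + (-4) + 3 = 13.
Optimal value attained by: walk 2->1->0->1.
Answer: (C^⊗3)[2][1] = 13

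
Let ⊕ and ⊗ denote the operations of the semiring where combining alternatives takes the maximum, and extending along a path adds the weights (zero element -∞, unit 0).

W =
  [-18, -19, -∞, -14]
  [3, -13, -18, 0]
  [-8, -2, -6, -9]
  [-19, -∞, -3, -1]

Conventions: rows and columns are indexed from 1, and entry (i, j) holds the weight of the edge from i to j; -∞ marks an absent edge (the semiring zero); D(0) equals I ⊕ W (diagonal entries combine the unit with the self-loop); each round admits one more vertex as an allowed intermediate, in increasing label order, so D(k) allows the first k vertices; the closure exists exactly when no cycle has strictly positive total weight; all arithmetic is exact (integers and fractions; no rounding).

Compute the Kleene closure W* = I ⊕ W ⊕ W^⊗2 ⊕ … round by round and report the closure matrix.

D(0):
  [0, -19, -∞, -14]
  [3, 0, -18, 0]
  [-8, -2, 0, -9]
  [-19, -∞, -3, 0]
D(1):
  [0, -19, -∞, -14]
  [3, 0, -18, 0]
  [-8, -2, 0, -9]
  [-19, -38, -3, 0]
D(2):
  [0, -19, -37, -14]
  [3, 0, -18, 0]
  [1, -2, 0, -2]
  [-19, -38, -3, 0]
D(3):
  [0, -19, -37, -14]
  [3, 0, -18, 0]
  [1, -2, 0, -2]
  [-2, -5, -3, 0]
D(4):
  [0, -19, -17, -14]
  [3, 0, -3, 0]
  [1, -2, 0, -2]
  [-2, -5, -3, 0]
Answer: W* = [[0, -19, -17, -14], [3, 0, -3, 0], [1, -2, 0, -2], [-2, -5, -3, 0]]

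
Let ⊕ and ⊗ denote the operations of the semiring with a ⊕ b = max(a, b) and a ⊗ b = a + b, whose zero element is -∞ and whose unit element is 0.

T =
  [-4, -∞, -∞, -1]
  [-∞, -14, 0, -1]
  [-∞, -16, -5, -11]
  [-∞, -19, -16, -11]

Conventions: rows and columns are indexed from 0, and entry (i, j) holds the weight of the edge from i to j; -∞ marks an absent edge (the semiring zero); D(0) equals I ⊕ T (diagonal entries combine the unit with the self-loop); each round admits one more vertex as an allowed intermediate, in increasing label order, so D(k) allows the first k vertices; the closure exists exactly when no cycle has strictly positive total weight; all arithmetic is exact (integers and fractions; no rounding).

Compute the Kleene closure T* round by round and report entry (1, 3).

D(0):
  [0, -∞, -∞, -1]
  [-∞, 0, 0, -1]
  [-∞, -16, 0, -11]
  [-∞, -19, -16, 0]
D(1):
  [0, -∞, -∞, -1]
  [-∞, 0, 0, -1]
  [-∞, -16, 0, -11]
  [-∞, -19, -16, 0]
D(2):
  [0, -∞, -∞, -1]
  [-∞, 0, 0, -1]
  [-∞, -16, 0, -11]
  [-∞, -19, -16, 0]
D(3):
  [0, -∞, -∞, -1]
  [-∞, 0, 0, -1]
  [-∞, -16, 0, -11]
  [-∞, -19, -16, 0]
D(4):
  [0, -20, -17, -1]
  [-∞, 0, 0, -1]
  [-∞, -16, 0, -11]
  [-∞, -19, -16, 0]
Answer: T*[1][3] = -1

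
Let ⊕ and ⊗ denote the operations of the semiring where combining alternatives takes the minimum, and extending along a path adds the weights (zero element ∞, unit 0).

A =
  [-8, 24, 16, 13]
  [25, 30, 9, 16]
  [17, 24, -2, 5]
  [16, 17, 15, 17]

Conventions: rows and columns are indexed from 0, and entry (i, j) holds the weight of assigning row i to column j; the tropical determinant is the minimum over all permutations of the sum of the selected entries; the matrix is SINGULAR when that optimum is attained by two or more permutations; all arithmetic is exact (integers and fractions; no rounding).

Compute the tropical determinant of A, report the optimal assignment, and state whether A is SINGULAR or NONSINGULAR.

σ = (0, 1, 2, 3): (-8) + 30 + (-2) + 17 = 37
σ = (0, 1, 3, 2): (-8) + 30 + 5 + 15 = 42
σ = (0, 2, 1, 3): (-8) + 9 + 24 + 17 = 42
σ = (0, 2, 3, 1): (-8) + 9 + 5 + 17 = 23
σ = (0, 3, 1, 2): (-8) + 16 + 24 + 15 = 47
σ = (0, 3, 2, 1): (-8) + 16 + (-2) + 17 = 23
σ = (1, 0, 2, 3): 24 + 25 + (-2) + 17 = 64
σ = (1, 0, 3, 2): 24 + 25 + 5 + 15 = 69
σ = (1, 2, 0, 3): 24 + 9 + 17 + 17 = 67
σ = (1, 2, 3, 0): 24 + 9 + 5 + 16 = 54
σ = (1, 3, 0, 2): 24 + 16 + 17 + 15 = 72
σ = (1, 3, 2, 0): 24 + 16 + (-2) + 16 = 54
σ = (2, 0, 1, 3): 16 + 25 + 24 + 17 = 82
σ = (2, 0, 3, 1): 16 + 25 + 5 + 17 = 63
σ = (2, 1, 0, 3): 16 + 30 + 17 + 17 = 80
σ = (2, 1, 3, 0): 16 + 30 + 5 + 16 = 67
σ = (2, 3, 0, 1): 16 + 16 + 17 + 17 = 66
σ = (2, 3, 1, 0): 16 + 16 + 24 + 16 = 72
σ = (3, 0, 1, 2): 13 + 25 + 24 + 15 = 77
σ = (3, 0, 2, 1): 13 + 25 + (-2) + 17 = 53
σ = (3, 1, 0, 2): 13 + 30 + 17 + 15 = 75
σ = (3, 1, 2, 0): 13 + 30 + (-2) + 16 = 57
σ = (3, 2, 0, 1): 13 + 9 + 17 + 17 = 56
σ = (3, 2, 1, 0): 13 + 9 + 24 + 16 = 62
Optimal value attained by: σ = (0, 2, 3, 1).
Answer: det⊕(A) = 23; verdict: SINGULAR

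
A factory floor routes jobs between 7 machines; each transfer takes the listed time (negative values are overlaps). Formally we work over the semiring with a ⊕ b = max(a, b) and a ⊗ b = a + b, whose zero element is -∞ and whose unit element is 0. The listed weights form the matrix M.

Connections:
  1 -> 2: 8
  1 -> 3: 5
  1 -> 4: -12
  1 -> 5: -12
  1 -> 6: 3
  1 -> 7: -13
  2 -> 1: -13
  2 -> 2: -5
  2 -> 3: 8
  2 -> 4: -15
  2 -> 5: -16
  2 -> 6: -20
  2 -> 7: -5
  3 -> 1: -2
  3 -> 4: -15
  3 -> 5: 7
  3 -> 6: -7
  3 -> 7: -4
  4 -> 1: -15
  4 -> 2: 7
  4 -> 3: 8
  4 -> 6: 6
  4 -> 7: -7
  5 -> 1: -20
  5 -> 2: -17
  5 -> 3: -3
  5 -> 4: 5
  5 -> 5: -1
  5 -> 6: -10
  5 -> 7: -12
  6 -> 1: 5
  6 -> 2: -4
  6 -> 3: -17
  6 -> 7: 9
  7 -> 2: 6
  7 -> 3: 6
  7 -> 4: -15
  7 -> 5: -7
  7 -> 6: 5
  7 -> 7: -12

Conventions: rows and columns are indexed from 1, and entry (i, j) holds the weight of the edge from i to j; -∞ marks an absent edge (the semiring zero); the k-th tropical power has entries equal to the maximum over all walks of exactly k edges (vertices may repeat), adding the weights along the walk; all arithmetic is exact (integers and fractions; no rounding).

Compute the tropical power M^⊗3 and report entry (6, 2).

M^⊗2:
  [8, 3, 16, -7, 12, -2, 12]
  [6, 1, 3, -7, 15, 1, 4]
  [-2, 6, 4, 12, 6, 1, 2]
  [11, 2, 15, -7, 15, 1, 15]
  [-5, 12, 13, 4, 4, 11, -1]
  [-17, 15, 15, -6, 2, 14, -3]
  [10, 1, 14, -2, 13, -1, 14]
M^⊗3:
  [14, 18, 18, 17, 23, 17, 12]
  [6, 14, 12, 20, 14, 9, 10]
  [6, 19, 20, 11, 11, 18, 10]
  [13, 21, 21, 20, 22, 20, 11]
  [16, 11, 20, 9, 20, 10, 20]
  [19, 10, 23, 7, 22, 8, 23]
  [12, 20, 20, 18, 21, 19, 10]
Key observation: the optimum is the walk 6->7->2->2, with weight 9 + 6 + (-5) = 10.
Optimal value attained by: walk 6->7->2->2.
Answer: (M^⊗3)[6][2] = 10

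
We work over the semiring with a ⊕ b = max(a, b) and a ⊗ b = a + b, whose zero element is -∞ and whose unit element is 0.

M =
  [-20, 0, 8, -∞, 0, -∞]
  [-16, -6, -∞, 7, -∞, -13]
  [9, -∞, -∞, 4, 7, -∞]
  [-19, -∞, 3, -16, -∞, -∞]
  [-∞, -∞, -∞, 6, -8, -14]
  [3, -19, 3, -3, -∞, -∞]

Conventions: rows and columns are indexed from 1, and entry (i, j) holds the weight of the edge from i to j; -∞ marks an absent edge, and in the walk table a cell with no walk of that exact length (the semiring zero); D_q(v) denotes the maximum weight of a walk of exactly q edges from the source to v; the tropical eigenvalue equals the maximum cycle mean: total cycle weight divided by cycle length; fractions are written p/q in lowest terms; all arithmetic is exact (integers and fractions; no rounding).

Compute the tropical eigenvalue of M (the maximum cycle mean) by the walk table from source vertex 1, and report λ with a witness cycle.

q=0: [0, -∞, -∞, -∞, -∞, -∞]
q=1: [-20, 0, 8, -∞, 0, -∞]
q=2: [17, -6, -12, 12, 15, -13]
q=3: [-3, 17, 25, 21, 17, 1]
q=4: [34, 11, 24, 29, 32, 4]
q=5: [33, 34, 42, 38, 34, 18]
q=6: [51, 33, 41, 46, 49, 21]
Optimal cycle mean attained by: cycle 1->3->1, total 8 + 9, length 2.
Answer: λ = 17/2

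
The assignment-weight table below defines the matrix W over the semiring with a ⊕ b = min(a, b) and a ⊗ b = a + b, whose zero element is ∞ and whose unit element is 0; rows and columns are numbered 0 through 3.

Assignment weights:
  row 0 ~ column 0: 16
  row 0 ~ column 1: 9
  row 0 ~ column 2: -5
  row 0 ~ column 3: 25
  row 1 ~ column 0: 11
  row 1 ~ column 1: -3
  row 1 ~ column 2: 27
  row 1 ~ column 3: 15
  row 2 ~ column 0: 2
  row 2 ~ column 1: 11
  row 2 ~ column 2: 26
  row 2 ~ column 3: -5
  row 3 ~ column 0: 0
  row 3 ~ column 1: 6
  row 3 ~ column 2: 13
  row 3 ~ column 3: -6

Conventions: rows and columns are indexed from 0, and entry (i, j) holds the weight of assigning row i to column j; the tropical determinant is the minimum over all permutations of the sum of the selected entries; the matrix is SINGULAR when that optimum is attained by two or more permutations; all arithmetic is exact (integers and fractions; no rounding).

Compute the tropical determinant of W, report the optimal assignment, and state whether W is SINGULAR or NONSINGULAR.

σ = (0, 1, 2, 3): 16 + (-3) + 26 + (-6) = 33
σ = (0, 1, 3, 2): 16 + (-3) + (-5) + 13 = 21
σ = (0, 2, 1, 3): 16 + 27 + 11 + (-6) = 48
σ = (0, 2, 3, 1): 16 + 27 + (-5) + 6 = 44
σ = (0, 3, 1, 2): 16 + 15 + 11 + 13 = 55
σ = (0, 3, 2, 1): 16 + 15 + 26 + 6 = 63
σ = (1, 0, 2, 3): 9 + 11 + 26 + (-6) = 40
σ = (1, 0, 3, 2): 9 + 11 + (-5) + 13 = 28
σ = (1, 2, 0, 3): 9 + 27 + 2 + (-6) = 32
σ = (1, 2, 3, 0): 9 + 27 + (-5) + 0 = 31
σ = (1, 3, 0, 2): 9 + 15 + 2 + 13 = 39
σ = (1, 3, 2, 0): 9 + 15 + 26 + 0 = 50
σ = (2, 0, 1, 3): (-5) + 11 + 11 + (-6) = 11
σ = (2, 0, 3, 1): (-5) + 11 + (-5) + 6 = 7
σ = (2, 1, 0, 3): (-5) + (-3) + 2 + (-6) = -12
σ = (2, 1, 3, 0): (-5) + (-3) + (-5) + 0 = -13
σ = (2, 3, 0, 1): (-5) + 15 + 2 + 6 = 18
σ = (2, 3, 1, 0): (-5) + 15 + 11 + 0 = 21
σ = (3, 0, 1, 2): 25 + 11 + 11 + 13 = 60
σ = (3, 0, 2, 1): 25 + 11 + 26 + 6 = 68
σ = (3, 1, 0, 2): 25 + (-3) + 2 + 13 = 37
σ = (3, 1, 2, 0): 25 + (-3) + 26 + 0 = 48
σ = (3, 2, 0, 1): 25 + 27 + 2 + 6 = 60
σ = (3, 2, 1, 0): 25 + 27 + 11 + 0 = 63
Optimal value attained by: σ = (2, 1, 3, 0).
Answer: det⊕(W) = -13; verdict: NONSINGULAR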